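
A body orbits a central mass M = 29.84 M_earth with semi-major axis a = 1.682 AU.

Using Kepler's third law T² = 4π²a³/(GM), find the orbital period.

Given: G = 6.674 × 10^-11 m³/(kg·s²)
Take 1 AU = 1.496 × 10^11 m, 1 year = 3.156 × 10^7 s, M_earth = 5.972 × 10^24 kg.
M = 29.84 M_earth = 1.78204 × 10^26 kg
GM = G × M = 6.674 × 10^-11 × 1.78204 × 10^26 = 1.18934 × 10^16 m³/s²
a = 1.682 AU = 2.51627 × 10^11 m
a³ = 1.59321 × 10^34 m³
T = 2π √(a³/GM) = 2π √((1.59321 × 10^34) / (1.18934 × 10^16)) = 2π × 1.1574 × 10^9 s
T = 7.27217 × 10^9 s ≈ 230.4 years

Final answer: 230.4 years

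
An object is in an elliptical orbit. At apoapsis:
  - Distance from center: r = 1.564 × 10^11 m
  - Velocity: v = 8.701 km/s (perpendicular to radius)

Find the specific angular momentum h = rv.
r = 1.564 × 10^11 m
v = 8.701 km/s = 8701 m/s
h = rv = 1.564 × 10^11 × 8701 = 1.36084 × 10^15 m²/s ≈ 1.361 × 10^15 m²/s

Final answer: h = 1.361 × 10^15 m²/s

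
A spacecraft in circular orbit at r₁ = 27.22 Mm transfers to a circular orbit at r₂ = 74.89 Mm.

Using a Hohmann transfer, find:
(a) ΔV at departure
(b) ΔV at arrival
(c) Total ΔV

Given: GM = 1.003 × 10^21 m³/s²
r₁ = 27.22 Mm = 2.722 × 10^7 m
r₂ = 74.89 Mm = 7.489 × 10^7 m
GM = 1.003 × 10^21 m³/s²
Transfer ellipse: a_t = (r₁ + r₂)/2 = 5.1055 × 10^7 m
Circular speed at r₁: v₁ = √(GM/r₁) = 6.07025 × 10^6 m/s
Transfer speed at r₁ (periapsis): v₁ₜ = √(GM(2/r₁ − 1/a_t)) = 7.35189 × 10^6 m/s
(a) ΔV₁ = v₁ₜ − v₁ = 1.28165 × 10^6 m/s ≈ 1282 km/s
Circular speed at r₂: v₂ = √(GM/r₂) = 3.65964 × 10^6 m/s
Transfer speed at r₂ (apoapsis): v₂ₜ = √(GM(2/r₂ − 1/a_t)) = 2.67217 × 10^6 m/s
(b) ΔV₂ = v₂ − v₂ₜ = 987475 m/s ≈ 987.5 km/s
(c) ΔV_total = ΔV₁ + ΔV₂ = 2.26912 × 10^6 m/s ≈ 2269 km/s

Final answer:
(a) ΔV₁ = 1282 km/s
(b) ΔV₂ = 987.5 km/s
(c) ΔV_total = 2269 km/s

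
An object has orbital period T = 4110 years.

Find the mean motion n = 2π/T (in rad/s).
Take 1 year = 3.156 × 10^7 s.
T = 4110 years = 1.29712 × 10^11 s
n = 2π / (1.29712 × 10^11 s) = 4.84397 × 10^-11 rad/s ≈ 4.844 × 10^-11 rad/s

Final answer: n = 4.844 × 10^-11 rad/s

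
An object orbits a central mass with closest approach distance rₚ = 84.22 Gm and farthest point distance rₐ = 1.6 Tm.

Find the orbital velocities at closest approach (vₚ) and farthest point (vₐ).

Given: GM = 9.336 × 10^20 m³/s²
rₚ = 84.22 Gm = 8.422 × 10^10 m
rₐ = 1.6 Tm = 1.6 × 10^12 m
GM = 9.336 × 10^20 m³/s²
a = (rₚ + rₐ)/2 = 8.4211 × 10^11 m
Vis-viva: v² = GM (2/r − 1/a)
vₚ² = 9.336 × 10^20 × (2.37473 × 10^-11 − 1.18749 × 10^-12) = 2.10619 × 10^10 m²/s²
vₚ = 145127 m/s ≈ 145.1 km/s
vₐ² = 9.336 × 10^20 × (1.25 × 10^-12 − 1.18749 × 10^-12) = 5.83562 × 10^7 m²/s²
vₐ = 7639.13 m/s ≈ 7.639 km/s

Final answer: vₚ = 145.1 km/s, vₐ = 7.639 km/s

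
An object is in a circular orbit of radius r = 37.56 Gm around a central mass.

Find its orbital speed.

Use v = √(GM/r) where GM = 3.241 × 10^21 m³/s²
r = 37.56 Gm = 3.756 × 10^10 m
GM = 3.241 × 10^21 m³/s²
GM/r = (3.241 × 10^21) / (3.756 × 10^10) = 8.62886 × 10^10 m²/s²
v = √(GM/r) = 293749 m/s ≈ 293.7 km/s

Final answer: 293.7 km/s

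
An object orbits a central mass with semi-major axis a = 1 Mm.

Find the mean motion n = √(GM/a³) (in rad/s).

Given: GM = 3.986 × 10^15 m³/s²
a = 1 Mm = 1 × 10^6 m
GM = 3.986 × 10^15 m³/s²
a³ = 1 × 10^18 m³
GM/a³ = (3.986 × 10^15) / (1 × 10^18) = 0.003986 s⁻²
n = √(GM/a³) = 0.0631348 rad/s ≈ 0.06313 rad/s

Final answer: n = 0.06313 rad/s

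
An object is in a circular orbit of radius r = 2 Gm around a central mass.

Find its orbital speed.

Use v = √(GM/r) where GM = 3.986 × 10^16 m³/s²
r = 2 Gm = 2 × 10^9 m
GM = 3.986 × 10^16 m³/s²
GM/r = (3.986 × 10^16) / (2 × 10^9) = 1.993 × 10^7 m²/s²
v = √(GM/r) = 4464.3 m/s ≈ 4.464 km/s

Final answer: 4.464 km/s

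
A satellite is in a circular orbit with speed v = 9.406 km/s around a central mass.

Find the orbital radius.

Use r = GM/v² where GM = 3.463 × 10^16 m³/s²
v = 9.406 km/s = 9406 m/s
GM = 3.463 × 10^16 m³/s²
v² = 8.84728 × 10^7 m²/s²
r = GM/v² = (3.463 × 10^16) / (8.84728 × 10^7) = 3.9142 × 10^8 m ≈ 391.4 Mm

Final answer: 391.4 Mm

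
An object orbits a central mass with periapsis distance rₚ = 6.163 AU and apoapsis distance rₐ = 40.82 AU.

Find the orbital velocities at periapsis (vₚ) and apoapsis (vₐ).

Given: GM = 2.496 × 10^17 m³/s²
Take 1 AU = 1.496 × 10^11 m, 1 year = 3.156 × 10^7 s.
rₚ = 6.163 AU = 9.21985 × 10^11 m
rₐ = 40.82 AU = 6.10667 × 10^12 m
GM = 2.496 × 10^17 m³/s²
a = (rₚ + rₐ)/2 = 3.51433 × 10^12 m
Vis-viva: v² = GM (2/r − 1/a)
vₚ² = 2.496 × 10^17 × (2.16923 × 10^-12 − 2.84549 × 10^-13) = 470417 m²/s²
vₚ = 685.87 m/s ≈ 0.1447 AU/year
vₐ² = 2.496 × 10^17 × (3.27511 × 10^-13 − 2.84549 × 10^-13) = 10723.1 m²/s²
vₐ = 103.553 m/s ≈ 103.6 m/s

Final answer: vₚ = 0.1447 AU/year, vₐ = 103.6 m/s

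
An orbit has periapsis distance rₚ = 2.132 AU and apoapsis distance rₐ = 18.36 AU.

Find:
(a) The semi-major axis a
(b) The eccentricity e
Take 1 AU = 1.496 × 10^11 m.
rₚ = 2.132 AU = 3.18947 × 10^11 m
rₐ = 18.36 AU = 2.74666 × 10^12 m
(a) a = (rₚ + rₐ)/2 = 1.5328 × 10^12 m ≈ 10.25 AU
(b) e = (rₐ − rₚ)/(rₐ + rₚ) = (2.42771 × 10^12) / (3.0656 × 10^12) = 0.791919

Final answer:
(a) a = 10.25 AU
(b) e = 0.7919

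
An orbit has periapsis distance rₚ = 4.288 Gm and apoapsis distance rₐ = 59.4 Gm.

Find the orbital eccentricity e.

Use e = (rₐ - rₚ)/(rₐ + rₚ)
rₚ = 4.288 Gm = 4.288 × 10^9 m
rₐ = 59.4 Gm = 5.94 × 10^10 m
rₐ − rₚ = 5.5112 × 10^10 m
rₐ + rₚ = 6.3688 × 10^10 m
e = (rₐ − rₚ)/(rₐ + rₚ) = 0.865344

Final answer: e = 0.8653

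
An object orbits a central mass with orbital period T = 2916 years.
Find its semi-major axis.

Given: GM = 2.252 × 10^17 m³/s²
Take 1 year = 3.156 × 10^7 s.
T = 2916 years = 9.2029 × 10^10 s
GM = 2.252 × 10^17 m³/s²
Kepler's third law: a³ = GM T² / (4π²)
T² = 8.46933 × 10^21 s²
a³ = (2.252 × 10^17) × (8.46933 × 10^21) / (4π²) = 4.83123 × 10^37 m³
a = (a³)^(1/3) = 3.64211 × 10^12 m ≈ 3.642 Tm

Final answer: 3.642 Tm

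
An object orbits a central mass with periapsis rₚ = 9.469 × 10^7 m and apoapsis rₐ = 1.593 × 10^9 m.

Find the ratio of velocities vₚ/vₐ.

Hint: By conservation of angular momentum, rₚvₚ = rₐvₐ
rₚ = 9.469 × 10^7 m
rₐ = 1.593 × 10^9 m
rₚvₚ = rₐvₐ  ⇒  vₚ/vₐ = rₐ/rₚ
vₚ/vₐ = (1.593 × 10^9) / (9.469 × 10^7) = 16.8233

Final answer: vₚ/vₐ = 16.82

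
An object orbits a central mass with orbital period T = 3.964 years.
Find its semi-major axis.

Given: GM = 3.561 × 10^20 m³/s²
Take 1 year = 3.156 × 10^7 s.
T = 3.964 years = 1.25104 × 10^8 s
GM = 3.561 × 10^20 m³/s²
Kepler's third law: a³ = GM T² / (4π²)
T² = 1.5651 × 10^16 s²
a³ = (3.561 × 10^20) × (1.5651 × 10^16) / (4π²) = 1.41174 × 10^35 m³
a = (a³)^(1/3) = 5.20696 × 10^11 m ≈ 520.7 Gm

Final answer: 520.7 Gm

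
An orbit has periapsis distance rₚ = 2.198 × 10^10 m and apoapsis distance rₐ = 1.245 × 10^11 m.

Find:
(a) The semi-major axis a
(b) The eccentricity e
rₚ = 2.198 × 10^10 m
rₐ = 1.245 × 10^11 m
(a) a = (rₚ + rₐ)/2 = 7.324 × 10^10 m ≈ 7.324 × 10^10 m
(b) e = (rₐ − rₚ)/(rₐ + rₚ) = (1.0252 × 10^11) / (1.4648 × 10^11) = 0.699891

Final answer:
(a) a = 7.324 × 10^10 m
(b) e = 0.6999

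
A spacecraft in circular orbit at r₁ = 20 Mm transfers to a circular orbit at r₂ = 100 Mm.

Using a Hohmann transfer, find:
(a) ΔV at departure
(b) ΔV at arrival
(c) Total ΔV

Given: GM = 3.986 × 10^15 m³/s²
r₁ = 20 Mm = 2 × 10^7 m
r₂ = 100 Mm = 1 × 10^8 m
GM = 3.986 × 10^15 m³/s²
Transfer ellipse: a_t = (r₁ + r₂)/2 = 6 × 10^7 m
Circular speed at r₁: v₁ = √(GM/r₁) = 14117.4 m/s
Transfer speed at r₁ (periapsis): v₁ₜ = √(GM(2/r₁ − 1/a_t)) = 18225.4 m/s
(a) ΔV₁ = v₁ₜ − v₁ = 4108.07 m/s ≈ 4.108 km/s
Circular speed at r₂: v₂ = √(GM/r₂) = 6313.48 m/s
Transfer speed at r₂ (apoapsis): v₂ₜ = √(GM(2/r₂ − 1/a_t)) = 3645.09 m/s
(b) ΔV₂ = v₂ − v₂ₜ = 2668.39 m/s ≈ 2.668 km/s
(c) ΔV_total = ΔV₁ + ΔV₂ = 6776.46 m/s ≈ 6.776 km/s

Final answer:
(a) ΔV₁ = 4.108 km/s
(b) ΔV₂ = 2.668 km/s
(c) ΔV_total = 6.776 km/s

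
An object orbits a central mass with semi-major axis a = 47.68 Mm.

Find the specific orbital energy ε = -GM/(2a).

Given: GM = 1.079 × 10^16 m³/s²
a = 47.68 Mm = 4.768 × 10^7 m
GM = 1.079 × 10^16 m³/s²
2a = 9.536 × 10^7 m
ε = −GM/(2a) = -1.1315 × 10^8 J/kg ≈ -113.2 MJ/kg

Final answer: -113.2 MJ/kg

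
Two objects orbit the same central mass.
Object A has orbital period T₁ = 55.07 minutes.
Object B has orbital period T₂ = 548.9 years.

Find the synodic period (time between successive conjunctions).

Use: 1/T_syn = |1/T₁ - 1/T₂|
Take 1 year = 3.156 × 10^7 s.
T₁ = 55.07 minutes = 3304.2 s
T₂ = 548.9 years = 1.73233 × 10^10 s
1/T₁ = 0.000302645 s⁻¹
1/T₂ = 5.77258 × 10^-11 s⁻¹
|1/T₁ − 1/T₂| = 0.000302645 s⁻¹
T_syn = 1 / |1/T₁ − 1/T₂| = 3304.2 s ≈ 55.07 minutes

Final answer: T_syn = 55.07 minutes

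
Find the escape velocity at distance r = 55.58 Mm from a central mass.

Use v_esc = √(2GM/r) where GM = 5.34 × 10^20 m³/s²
r = 55.58 Mm = 5.558 × 10^7 m
GM = 5.34 × 10^20 m³/s²
2GM/r = 2 × (5.34 × 10^20) / (5.558 × 10^7) = 1.92155 × 10^13 m²/s²
v_esc = √(2GM/r) = 4.38355 × 10^6 m/s ≈ 4384 km/s

Final answer: 4384 km/s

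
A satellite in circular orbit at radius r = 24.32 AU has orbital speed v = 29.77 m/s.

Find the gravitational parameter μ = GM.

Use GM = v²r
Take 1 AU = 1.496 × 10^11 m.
r = 24.32 AU = 3.63827 × 10^12 m
v = 29.77 m/s
v² = 886.253 m²/s²
GM = v²r = 886.253 × 3.63827 × 10^12 = 3.22443 × 10^15 m³/s²
GM ≈ 3.224 × 10^15 m³/s²

Final answer: GM = 3.224 × 10^15 m³/s²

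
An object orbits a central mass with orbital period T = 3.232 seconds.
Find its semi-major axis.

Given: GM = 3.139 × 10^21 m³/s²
T = 3.232 seconds
GM = 3.139 × 10^21 m³/s²
Kepler's third law: a³ = GM T² / (4π²)
T² = 10.4458 s²
a³ = (3.139 × 10^21) × 10.4458 / (4π²) = 8.30566 × 10^20 m³
a = (a³)^(1/3) = 9.39993 × 10^6 m ≈ 9.4 Mm

Final answer: 9.4 Mm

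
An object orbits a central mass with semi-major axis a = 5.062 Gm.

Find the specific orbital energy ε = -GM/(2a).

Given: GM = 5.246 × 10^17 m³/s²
a = 5.062 Gm = 5.062 × 10^9 m
GM = 5.246 × 10^17 m³/s²
2a = 1.0124 × 10^10 m
ε = −GM/(2a) = -5.18175 × 10^7 J/kg ≈ -51.82 MJ/kg

Final answer: -51.82 MJ/kg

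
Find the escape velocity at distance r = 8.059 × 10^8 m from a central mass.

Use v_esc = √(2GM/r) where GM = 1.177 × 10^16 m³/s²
r = 8.059 × 10^8 m
GM = 1.177 × 10^16 m³/s²
2GM/r = 2 × (1.177 × 10^16) / (8.059 × 10^8) = 2.92096 × 10^7 m²/s²
v_esc = √(2GM/r) = 5404.59 m/s ≈ 5.405 km/s

Final answer: 5.405 km/s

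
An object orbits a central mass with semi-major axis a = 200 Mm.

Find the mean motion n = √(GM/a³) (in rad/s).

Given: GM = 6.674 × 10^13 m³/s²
a = 200 Mm = 2 × 10^8 m
GM = 6.674 × 10^13 m³/s²
a³ = 8 × 10^24 m³
GM/a³ = (6.674 × 10^13) / (8 × 10^24) = 8.3425 × 10^-12 s⁻²
n = √(GM/a³) = 2.88834 × 10^-6 rad/s ≈ 2.888 × 10^-6 rad/s

Final answer: n = 2.888 × 10^-6 rad/s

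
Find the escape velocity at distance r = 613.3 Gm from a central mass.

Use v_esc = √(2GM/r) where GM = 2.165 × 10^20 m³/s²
r = 613.3 Gm = 6.133 × 10^11 m
GM = 2.165 × 10^20 m³/s²
2GM/r = 2 × (2.165 × 10^20) / (6.133 × 10^11) = 7.06017 × 10^8 m²/s²
v_esc = √(2GM/r) = 26571 m/s ≈ 26.57 km/s

Final answer: 26.57 km/s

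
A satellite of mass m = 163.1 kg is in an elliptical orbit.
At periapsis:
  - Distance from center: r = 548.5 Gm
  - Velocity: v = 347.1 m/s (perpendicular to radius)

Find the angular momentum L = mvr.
r = 548.5 Gm = 5.485 × 10^11 m
v = 347.1 m/s
vr = 347.1 × 5.485 × 10^11 = 1.90384 × 10^14 m²/s
L = m × vr = 163.1 × 1.90384 × 10^14 = 3.10517 × 10^16 kg·m²/s ≈ 3.105 × 10^16 kg·m²/s

Final answer: L = 3.105 × 10^16 kg·m²/s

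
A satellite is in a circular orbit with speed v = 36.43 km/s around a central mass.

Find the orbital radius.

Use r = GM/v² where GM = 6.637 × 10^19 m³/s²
v = 36.43 km/s = 36430 m/s
GM = 6.637 × 10^19 m³/s²
v² = 1.32714 × 10^9 m²/s²
r = GM/v² = (6.637 × 10^19) / (1.32714 × 10^9) = 5.00096 × 10^10 m ≈ 50.01 Gm

Final answer: 50.01 Gm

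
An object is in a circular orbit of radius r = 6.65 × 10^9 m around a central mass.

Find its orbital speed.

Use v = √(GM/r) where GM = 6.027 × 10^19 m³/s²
r = 6.65 × 10^9 m
GM = 6.027 × 10^19 m³/s²
GM/r = (6.027 × 10^19) / (6.65 × 10^9) = 9.06316 × 10^9 m²/s²
v = √(GM/r) = 95200.6 m/s ≈ 95.2 km/s

Final answer: 95.2 km/s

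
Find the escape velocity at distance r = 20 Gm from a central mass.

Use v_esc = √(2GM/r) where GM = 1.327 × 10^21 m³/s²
r = 20 Gm = 2 × 10^10 m
GM = 1.327 × 10^21 m³/s²
2GM/r = 2 × (1.327 × 10^21) / (2 × 10^10) = 1.327 × 10^11 m²/s²
v_esc = √(2GM/r) = 364280 m/s ≈ 364.3 km/s

Final answer: 364.3 km/s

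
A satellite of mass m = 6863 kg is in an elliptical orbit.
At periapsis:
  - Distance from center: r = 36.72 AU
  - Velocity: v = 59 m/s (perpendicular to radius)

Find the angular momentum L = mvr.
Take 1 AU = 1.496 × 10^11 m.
r = 36.72 AU = 5.49331 × 10^12 m
v = 59 m/s
vr = 59 × 5.49331 × 10^12 = 3.24105 × 10^14 m²/s
L = m × vr = 6863 × 3.24105 × 10^14 = 2.22434 × 10^18 kg·m²/s ≈ 2.224 × 10^18 kg·m²/s

Final answer: L = 2.224 × 10^18 kg·m²/s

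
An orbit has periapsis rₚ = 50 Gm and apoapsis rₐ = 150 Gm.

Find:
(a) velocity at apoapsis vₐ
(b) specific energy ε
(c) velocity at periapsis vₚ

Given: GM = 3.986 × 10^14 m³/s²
rₚ = 50 Gm = 5 × 10^10 m
rₐ = 150 Gm = 1.5 × 10^11 m
GM = 3.986 × 10^14 m³/s²
a = (rₚ + rₐ)/2 = 1 × 10^11 m
e = (rₐ − rₚ)/(rₐ + rₚ) = (1 × 10^11) / (2 × 10^11) = 0.5
(a) vₐ² = GM (2/rₐ − 1/a) = 3.986 × 10^14 × (1.33333 × 10^-11 − 1 × 10^-11) = 1328.67 m²/s²;  vₐ = 36.4509 m/s ≈ 36.45 m/s
(b) 2a = 2 × 10^11 m;  ε = −GM/(2a) = -1993 J/kg ≈ -1.993 kJ/kg
(c) vₚ² = GM (2/rₚ − 1/a) = 3.986 × 10^14 × (4 × 10^-11 − 1 × 10^-11) = 11958 m²/s²;  vₚ = 109.353 m/s ≈ 109.4 m/s

Final answer:
(a) velocity at apoapsis vₐ = 36.45 m/s
(b) specific energy ε = -1.993 kJ/kg
(c) velocity at periapsis vₚ = 109.4 m/s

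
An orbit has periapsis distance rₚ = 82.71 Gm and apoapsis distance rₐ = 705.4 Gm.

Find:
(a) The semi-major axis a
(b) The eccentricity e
rₚ = 82.71 Gm = 8.271 × 10^10 m
rₐ = 705.4 Gm = 7.054 × 10^11 m
(a) a = (rₚ + rₐ)/2 = 3.94055 × 10^11 m ≈ 394.1 Gm
(b) e = (rₐ − rₚ)/(rₐ + rₚ) = (6.2269 × 10^11) / (7.8811 × 10^11) = 0.790105

Final answer:
(a) a = 394.1 Gm
(b) e = 0.7901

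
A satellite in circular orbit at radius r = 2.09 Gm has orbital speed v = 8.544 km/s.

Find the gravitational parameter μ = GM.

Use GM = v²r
r = 2.09 Gm = 2.09 × 10^9 m
v = 8.544 km/s = 8544 m/s
v² = 7.29999 × 10^7 m²/s²
GM = v²r = 7.29999 × 10^7 × 2.09 × 10^9 = 1.5257 × 10^17 m³/s²
GM ≈ 1.526 × 10^17 m³/s²

Final answer: GM = 1.526 × 10^17 m³/s²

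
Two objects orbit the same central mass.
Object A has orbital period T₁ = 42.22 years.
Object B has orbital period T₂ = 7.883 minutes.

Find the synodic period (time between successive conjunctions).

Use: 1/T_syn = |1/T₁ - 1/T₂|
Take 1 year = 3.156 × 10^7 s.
T₁ = 42.22 years = 1.33246 × 10^9 s
T₂ = 7.883 minutes = 472.98 s
1/T₁ = 7.5049 × 10^-10 s⁻¹
1/T₂ = 0.00211425 s⁻¹
|1/T₁ − 1/T₂| = 0.00211425 s⁻¹
T_syn = 1 / |1/T₁ − 1/T₂| = 472.98 s ≈ 7.883 minutes

Final answer: T_syn = 7.883 minutes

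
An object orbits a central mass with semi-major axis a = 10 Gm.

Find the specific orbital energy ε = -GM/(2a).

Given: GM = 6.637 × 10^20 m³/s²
a = 10 Gm = 1 × 10^10 m
GM = 6.637 × 10^20 m³/s²
2a = 2 × 10^10 m
ε = −GM/(2a) = -3.3185 × 10^10 J/kg ≈ -33.19 GJ/kg

Final answer: -33.19 GJ/kg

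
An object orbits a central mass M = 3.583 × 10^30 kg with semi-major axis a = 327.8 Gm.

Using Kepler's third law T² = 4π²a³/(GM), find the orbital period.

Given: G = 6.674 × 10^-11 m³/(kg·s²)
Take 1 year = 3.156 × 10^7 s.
M = 3.583 × 10^30 kg
GM = G × M = 6.674 × 10^-11 × 3.583 × 10^30 = 2.39129 × 10^20 m³/s²
a = 327.8 Gm = 3.278 × 10^11 m
a³ = 3.5223 × 10^34 m³
T = 2π √(a³/GM) = 2π √((3.5223 × 10^34) / (2.39129 × 10^20)) = 2π × 1.21366 × 10^7 s
T = 7.62565 × 10^7 s ≈ 2.416 years

Final answer: 2.416 years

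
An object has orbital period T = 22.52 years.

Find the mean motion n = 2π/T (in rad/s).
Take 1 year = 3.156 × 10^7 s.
T = 22.52 years = 7.10731 × 10^8 s
n = 2π / (7.10731 × 10^8 s) = 8.84045 × 10^-9 rad/s ≈ 8.84 × 10^-9 rad/s

Final answer: n = 8.84 × 10^-9 rad/s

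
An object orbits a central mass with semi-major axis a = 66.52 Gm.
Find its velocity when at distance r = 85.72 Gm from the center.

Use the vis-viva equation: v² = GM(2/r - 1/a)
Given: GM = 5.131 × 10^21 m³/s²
a = 66.52 Gm = 6.652 × 10^10 m
r = 85.72 Gm = 8.572 × 10^10 m
GM = 5.131 × 10^21 m³/s²
2/r − 1/a = 2.33318 × 10^-11 − 1.50331 × 10^-11 = 8.29871 × 10^-12 m⁻¹
v² = GM (2/r − 1/a) = 4.25807 × 10^10 m²/s²
v = 206351 m/s ≈ 206.4 km/s

Final answer: 206.4 km/s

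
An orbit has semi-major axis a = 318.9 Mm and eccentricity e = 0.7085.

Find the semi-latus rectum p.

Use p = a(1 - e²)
a = 318.9 Mm = 3.189 × 10^8 m
e = 0.7085,  e² = 0.501972,  1 − e² = 0.498028
p = a(1 − e²) = 3.189 × 10^8 m × 0.498028 = 1.58821 × 10^8 m ≈ 158.8 Mm

Final answer: p = 158.8 Mm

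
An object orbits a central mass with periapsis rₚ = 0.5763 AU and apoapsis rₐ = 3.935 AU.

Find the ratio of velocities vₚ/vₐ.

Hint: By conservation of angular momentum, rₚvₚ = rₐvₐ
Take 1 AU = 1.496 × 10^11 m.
rₚ = 0.5763 AU = 8.62145 × 10^10 m
rₐ = 3.935 AU = 5.88676 × 10^11 m
rₚvₚ = rₐvₐ  ⇒  vₚ/vₐ = rₐ/rₚ
vₚ/vₐ = (5.88676 × 10^11) / (8.62145 × 10^10) = 6.82804

Final answer: vₚ/vₐ = 6.828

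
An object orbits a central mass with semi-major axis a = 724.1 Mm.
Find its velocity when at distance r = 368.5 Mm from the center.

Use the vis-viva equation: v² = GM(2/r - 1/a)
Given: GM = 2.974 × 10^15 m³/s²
a = 724.1 Mm = 7.241 × 10^8 m
r = 368.5 Mm = 3.685 × 10^8 m
GM = 2.974 × 10^15 m³/s²
2/r − 1/a = 5.42741 × 10^-9 − 1.38102 × 10^-9 = 4.04638 × 10^-9 m⁻¹
v² = GM (2/r − 1/a) = 1.20339 × 10^7 m²/s²
v = 3469 m/s ≈ 3.469 km/s

Final answer: 3.469 km/s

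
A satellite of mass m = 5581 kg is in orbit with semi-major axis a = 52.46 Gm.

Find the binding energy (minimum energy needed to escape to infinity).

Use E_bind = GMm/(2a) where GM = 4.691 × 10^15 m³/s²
a = 52.46 Gm = 5.246 × 10^10 m
GM = 4.691 × 10^15 m³/s²
m = 5581 kg
GMm = 4.691 × 10^15 × 5581 = 2.61805 × 10^19 m³·kg/s²
2a = 1.0492 × 10^11 m
E_bind = GMm/(2a) = 2.49528 × 10^8 J ≈ 249.5 MJ

Final answer: 249.5 MJ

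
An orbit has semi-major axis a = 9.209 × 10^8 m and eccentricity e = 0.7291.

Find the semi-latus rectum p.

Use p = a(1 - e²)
a = 9.209 × 10^8 m
e = 0.7291,  e² = 0.531587,  1 − e² = 0.468413
p = a(1 − e²) = 9.209 × 10^8 m × 0.468413 = 4.31362 × 10^8 m ≈ 4.314 × 10^8 m

Final answer: p = 4.314 × 10^8 m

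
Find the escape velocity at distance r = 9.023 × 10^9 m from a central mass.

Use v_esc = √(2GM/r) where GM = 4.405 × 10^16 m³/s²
r = 9.023 × 10^9 m
GM = 4.405 × 10^16 m³/s²
2GM/r = 2 × (4.405 × 10^16) / (9.023 × 10^9) = 9.76394 × 10^6 m²/s²
v_esc = √(2GM/r) = 3124.73 m/s ≈ 3.125 km/s

Final answer: 3.125 km/s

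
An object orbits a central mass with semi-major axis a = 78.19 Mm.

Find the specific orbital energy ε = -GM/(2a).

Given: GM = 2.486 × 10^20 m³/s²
a = 78.19 Mm = 7.819 × 10^7 m
GM = 2.486 × 10^20 m³/s²
2a = 1.5638 × 10^8 m
ε = −GM/(2a) = -1.58972 × 10^12 J/kg ≈ -1590 GJ/kg

Final answer: -1590 GJ/kg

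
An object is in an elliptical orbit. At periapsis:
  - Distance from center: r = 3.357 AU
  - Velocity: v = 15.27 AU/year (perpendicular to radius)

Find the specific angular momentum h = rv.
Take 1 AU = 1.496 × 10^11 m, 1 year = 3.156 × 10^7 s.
r = 3.357 AU = 5.02207 × 10^11 m
v = 15.27 AU/year = 72382.5 m/s
h = rv = 5.02207 × 10^11 × 72382.5 = 3.6351 × 10^16 m²/s ≈ 3.635 × 10^16 m²/s

Final answer: h = 3.635 × 10^16 m²/s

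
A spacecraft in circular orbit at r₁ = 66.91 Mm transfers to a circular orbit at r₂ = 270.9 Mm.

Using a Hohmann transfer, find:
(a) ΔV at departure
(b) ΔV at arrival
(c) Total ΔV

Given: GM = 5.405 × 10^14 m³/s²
r₁ = 66.91 Mm = 6.691 × 10^7 m
r₂ = 270.9 Mm = 2.709 × 10^8 m
GM = 5.405 × 10^14 m³/s²
Transfer ellipse: a_t = (r₁ + r₂)/2 = 1.68905 × 10^8 m
Circular speed at r₁: v₁ = √(GM/r₁) = 2842.18 m/s
Transfer speed at r₁ (periapsis): v₁ₜ = √(GM(2/r₁ − 1/a_t)) = 3599.45 m/s
(a) ΔV₁ = v₁ₜ − v₁ = 757.26 m/s ≈ 757.3 m/s
Circular speed at r₂: v₂ = √(GM/r₂) = 1412.52 m/s
Transfer speed at r₂ (apoapsis): v₂ₜ = √(GM(2/r₂ − 1/a_t)) = 889.032 m/s
(b) ΔV₂ = v₂ − v₂ₜ = 523.483 m/s ≈ 523.5 m/s
(c) ΔV_total = ΔV₁ + ΔV₂ = 1280.74 m/s ≈ 1.281 km/s

Final answer:
(a) ΔV₁ = 757.3 m/s
(b) ΔV₂ = 523.5 m/s
(c) ΔV_total = 1.281 km/s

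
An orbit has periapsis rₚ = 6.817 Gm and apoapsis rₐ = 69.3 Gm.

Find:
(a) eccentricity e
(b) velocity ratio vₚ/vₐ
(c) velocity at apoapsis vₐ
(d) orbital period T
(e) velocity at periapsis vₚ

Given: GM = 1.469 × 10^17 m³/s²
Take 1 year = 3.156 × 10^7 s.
rₚ = 6.817 Gm = 6.817 × 10^9 m
rₐ = 69.3 Gm = 6.93 × 10^10 m
GM = 1.469 × 10^17 m³/s²
a = (rₚ + rₐ)/2 = 3.80585 × 10^10 m
e = (rₐ − rₚ)/(rₐ + rₚ) = (6.2483 × 10^10) / (7.6117 × 10^10) = 0.820881
(a) e = 0.820881 ≈ 0.8209
(b) vₚ/vₐ = rₐ/rₚ (angular momentum) = (6.93 × 10^10) / (6.817 × 10^9) = 10.1658 ≈ 10.17
(c) vₐ² = GM (2/rₐ − 1/a) = 1.469 × 10^17 × (2.886 × 10^-11 − 2.62753 × 10^-11) = 379691 m²/s²;  vₐ = 616.191 m/s ≈ 616.2 m/s
(d) a³ = 5.51258 × 10^31 m³;  T = 2π √(a³/GM) = 2π × 1.93716 × 10^7 s = 1.21716 × 10^8 s ≈ 3.857 years
(e) vₚ² = GM (2/rₚ − 1/a) = 1.469 × 10^17 × (2.93384 × 10^-10 − 2.62753 × 10^-11) = 3.92383 × 10^7 m²/s²;  vₚ = 6264.05 m/s ≈ 6.264 km/s

Final answer:
(a) eccentricity e = 0.8209
(b) velocity ratio vₚ/vₐ = 10.17
(c) velocity at apoapsis vₐ = 616.2 m/s
(d) orbital period T = 3.857 years
(e) velocity at periapsis vₚ = 6.264 km/s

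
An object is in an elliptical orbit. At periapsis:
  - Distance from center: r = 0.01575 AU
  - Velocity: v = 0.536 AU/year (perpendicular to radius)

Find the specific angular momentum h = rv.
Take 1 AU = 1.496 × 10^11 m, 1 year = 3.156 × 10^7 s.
r = 0.01575 AU = 2.3562 × 10^9 m
v = 0.536 AU/year = 2540.74 m/s
h = rv = 2.3562 × 10^9 × 2540.74 = 5.98648 × 10^12 m²/s ≈ 5.986 × 10^12 m²/s

Final answer: h = 5.986 × 10^12 m²/s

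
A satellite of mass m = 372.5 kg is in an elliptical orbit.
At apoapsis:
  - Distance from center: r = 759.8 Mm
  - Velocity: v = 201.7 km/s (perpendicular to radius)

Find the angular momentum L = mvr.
r = 759.8 Mm = 7.598 × 10^8 m
v = 201.7 km/s = 201700 m/s
vr = 201700 × 7.598 × 10^8 = 1.53252 × 10^14 m²/s
L = m × vr = 372.5 × 1.53252 × 10^14 = 5.70862 × 10^16 kg·m²/s ≈ 5.709 × 10^16 kg·m²/s

Final answer: L = 5.709 × 10^16 kg·m²/s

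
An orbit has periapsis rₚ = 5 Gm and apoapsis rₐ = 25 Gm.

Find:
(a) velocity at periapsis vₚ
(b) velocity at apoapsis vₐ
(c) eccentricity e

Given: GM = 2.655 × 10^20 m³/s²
rₚ = 5 Gm = 5 × 10^9 m
rₐ = 25 Gm = 2.5 × 10^10 m
GM = 2.655 × 10^20 m³/s²
a = (rₚ + rₐ)/2 = 1.5 × 10^10 m
e = (rₐ − rₚ)/(rₐ + rₚ) = (2 × 10^10) / (3 × 10^10) = 0.666667
(a) vₚ² = GM (2/rₚ − 1/a) = 2.655 × 10^20 × (4 × 10^-10 − 6.66667 × 10^-11) = 8.85 × 10^10 m²/s²;  vₚ = 297489 m/s ≈ 297.5 km/s
(b) vₐ² = GM (2/rₐ − 1/a) = 2.655 × 10^20 × (8 × 10^-11 − 6.66667 × 10^-11) = 3.54 × 10^9 m²/s²;  vₐ = 59497.9 m/s ≈ 59.5 km/s
(c) e = 0.666667 ≈ 0.6667

Final answer:
(a) velocity at periapsis vₚ = 297.5 km/s
(b) velocity at apoapsis vₐ = 59.5 km/s
(c) eccentricity e = 0.6667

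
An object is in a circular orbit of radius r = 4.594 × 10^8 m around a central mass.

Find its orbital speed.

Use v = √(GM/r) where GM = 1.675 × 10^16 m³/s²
r = 4.594 × 10^8 m
GM = 1.675 × 10^16 m³/s²
GM/r = (1.675 × 10^16) / (4.594 × 10^8) = 3.64606 × 10^7 m²/s²
v = √(GM/r) = 6038.26 m/s ≈ 6.038 km/s

Final answer: 6.038 km/s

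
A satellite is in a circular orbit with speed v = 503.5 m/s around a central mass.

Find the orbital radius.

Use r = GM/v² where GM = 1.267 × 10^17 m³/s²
v = 503.5 m/s
GM = 1.267 × 10^17 m³/s²
v² = 253512 m²/s²
r = GM/v² = (1.267 × 10^17) / 253512 = 4.99779 × 10^11 m ≈ 499.8 Gm

Final answer: 499.8 Gm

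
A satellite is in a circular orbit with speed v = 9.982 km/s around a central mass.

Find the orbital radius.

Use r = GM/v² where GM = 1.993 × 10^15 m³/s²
v = 9.982 km/s = 9982 m/s
GM = 1.993 × 10^15 m³/s²
v² = 9.96403 × 10^7 m²/s²
r = GM/v² = (1.993 × 10^15) / (9.96403 × 10^7) = 2.00019 × 10^7 m ≈ 20 Mm

Final answer: 20 Mm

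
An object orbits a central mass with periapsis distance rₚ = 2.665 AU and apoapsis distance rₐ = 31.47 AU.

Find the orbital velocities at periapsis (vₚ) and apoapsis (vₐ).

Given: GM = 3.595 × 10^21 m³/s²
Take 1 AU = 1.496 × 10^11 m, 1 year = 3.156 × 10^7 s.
rₚ = 2.665 AU = 3.98684 × 10^11 m
rₐ = 31.47 AU = 4.70791 × 10^12 m
GM = 3.595 × 10^21 m³/s²
a = (rₚ + rₐ)/2 = 2.5533 × 10^12 m
Vis-viva: v² = GM (2/r − 1/a)
vₚ² = 3.595 × 10^21 × (5.0165 × 10^-12 − 3.9165 × 10^-13) = 1.66264 × 10^10 m²/s²
vₚ = 128943 m/s ≈ 27.2 AU/year
vₐ² = 3.595 × 10^21 × (4.24817 × 10^-13 − 3.9165 × 10^-13) = 1.19233 × 10^8 m²/s²
vₐ = 10919.4 m/s ≈ 2.304 AU/year

Final answer: vₚ = 27.2 AU/year, vₐ = 2.304 AU/year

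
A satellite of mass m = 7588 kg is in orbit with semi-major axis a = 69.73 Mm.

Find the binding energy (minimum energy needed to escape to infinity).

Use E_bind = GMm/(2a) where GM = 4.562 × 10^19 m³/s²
a = 69.73 Mm = 6.973 × 10^7 m
GM = 4.562 × 10^19 m³/s²
m = 7588 kg
GMm = 4.562 × 10^19 × 7588 = 3.46165 × 10^23 m³·kg/s²
2a = 1.3946 × 10^8 m
E_bind = GMm/(2a) = 2.48218 × 10^15 J ≈ 2.482 PJ

Final answer: 2.482 PJ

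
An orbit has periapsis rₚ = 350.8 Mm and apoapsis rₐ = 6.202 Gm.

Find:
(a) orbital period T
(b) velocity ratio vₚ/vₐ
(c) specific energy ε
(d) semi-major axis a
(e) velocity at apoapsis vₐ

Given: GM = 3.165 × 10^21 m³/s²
rₚ = 350.8 Mm = 3.508 × 10^8 m
rₐ = 6.202 Gm = 6.202 × 10^9 m
GM = 3.165 × 10^21 m³/s²
a = (rₚ + rₐ)/2 = 3.2764 × 10^9 m
e = (rₐ − rₚ)/(rₐ + rₚ) = (5.8512 × 10^9) / (6.5528 × 10^9) = 0.892931
(a) a³ = 3.51715 × 10^28 m³;  T = 2π √(a³/GM) = 2π × 3333.56 s = 20945.4 s ≈ 5.818 hours
(b) vₚ/vₐ = rₐ/rₚ (angular momentum) = (6.202 × 10^9) / (3.508 × 10^8) = 17.6796 ≈ 17.68
(c) 2a = 6.5528 × 10^9 m;  ε = −GM/(2a) = -4.83 × 10^11 J/kg ≈ -483 GJ/kg
(d) a = 3.2764 × 10^9 m ≈ 3.276 Gm
(e) vₐ² = GM (2/rₐ − 1/a) = 3.165 × 10^21 × (3.22477 × 10^-10 − 3.05213 × 10^-10) = 5.46392 × 10^10 m²/s²;  vₐ = 233750 m/s ≈ 233.8 km/s

Final answer:
(a) orbital period T = 5.818 hours
(b) velocity ratio vₚ/vₐ = 17.68
(c) specific energy ε = -483 GJ/kg
(d) semi-major axis a = 3.276 Gm
(e) velocity at apoapsis vₐ = 233.8 km/s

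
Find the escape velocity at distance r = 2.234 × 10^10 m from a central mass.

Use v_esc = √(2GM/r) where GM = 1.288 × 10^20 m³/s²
r = 2.234 × 10^10 m
GM = 1.288 × 10^20 m³/s²
2GM/r = 2 × (1.288 × 10^20) / (2.234 × 10^10) = 1.15309 × 10^10 m²/s²
v_esc = √(2GM/r) = 107382 m/s ≈ 107.4 km/s

Final answer: 107.4 km/s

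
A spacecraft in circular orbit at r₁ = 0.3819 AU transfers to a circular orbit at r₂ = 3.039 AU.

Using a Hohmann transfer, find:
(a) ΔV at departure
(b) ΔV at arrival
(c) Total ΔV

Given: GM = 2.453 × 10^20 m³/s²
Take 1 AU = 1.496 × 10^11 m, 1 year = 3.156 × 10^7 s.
r₁ = 0.3819 AU = 5.71322 × 10^10 m
r₂ = 3.039 AU = 4.54634 × 10^11 m
GM = 2.453 × 10^20 m³/s²
Transfer ellipse: a_t = (r₁ + r₂)/2 = 2.55883 × 10^11 m
Circular speed at r₁: v₁ = √(GM/r₁) = 65525.2 m/s
Transfer speed at r₁ (periapsis): v₁ₜ = √(GM(2/r₁ − 1/a_t)) = 87341 m/s
(a) ΔV₁ = v₁ₜ − v₁ = 21815.9 m/s ≈ 4.602 AU/year
Circular speed at r₂: v₂ = √(GM/r₂) = 23228.3 m/s
Transfer speed at r₂ (apoapsis): v₂ₜ = √(GM(2/r₂ − 1/a_t)) = 10975.8 m/s
(b) ΔV₂ = v₂ − v₂ₜ = 12252.5 m/s ≈ 2.585 AU/year
(c) ΔV_total = ΔV₁ + ΔV₂ = 34068.3 m/s ≈ 7.187 AU/year

Final answer:
(a) ΔV₁ = 4.602 AU/year
(b) ΔV₂ = 2.585 AU/year
(c) ΔV_total = 7.187 AU/year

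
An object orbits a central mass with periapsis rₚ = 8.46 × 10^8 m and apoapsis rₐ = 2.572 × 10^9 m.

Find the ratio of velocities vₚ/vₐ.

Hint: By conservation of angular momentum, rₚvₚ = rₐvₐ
rₚ = 8.46 × 10^8 m
rₐ = 2.572 × 10^9 m
rₚvₚ = rₐvₐ  ⇒  vₚ/vₐ = rₐ/rₚ
vₚ/vₐ = (2.572 × 10^9) / (8.46 × 10^8) = 3.04019

Final answer: vₚ/vₐ = 3.04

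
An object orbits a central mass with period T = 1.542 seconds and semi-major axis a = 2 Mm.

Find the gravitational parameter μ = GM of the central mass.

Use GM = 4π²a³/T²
T = 1.542 seconds
a = 2 Mm = 2 × 10^6 m
a³ = 8 × 10^18 m³
T² = 2.37776 s²
GM = 4π² × (8 × 10^18) / 2.37776 = 1.32825 × 10^20 m³/s²
GM ≈ 1.328 × 10^20 m³/s²

Final answer: GM = 1.328 × 10^20 m³/s²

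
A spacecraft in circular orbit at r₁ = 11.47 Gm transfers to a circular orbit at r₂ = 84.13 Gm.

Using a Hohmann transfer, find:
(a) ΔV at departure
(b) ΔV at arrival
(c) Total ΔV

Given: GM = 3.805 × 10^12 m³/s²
r₁ = 11.47 Gm = 1.147 × 10^10 m
r₂ = 84.13 Gm = 8.413 × 10^10 m
GM = 3.805 × 10^12 m³/s²
Transfer ellipse: a_t = (r₁ + r₂)/2 = 4.78 × 10^10 m
Circular speed at r₁: v₁ = √(GM/r₁) = 18.2136 m/s
Transfer speed at r₁ (periapsis): v₁ₜ = √(GM(2/r₁ − 1/a_t)) = 24.1633 m/s
(a) ΔV₁ = v₁ₜ − v₁ = 5.94976 m/s ≈ 5.95 m/s
Circular speed at r₂: v₂ = √(GM/r₂) = 6.72515 m/s
Transfer speed at r₂ (apoapsis): v₂ₜ = √(GM(2/r₂ − 1/a_t)) = 3.29435 m/s
(b) ΔV₂ = v₂ − v₂ₜ = 3.4308 m/s ≈ 3.431 m/s
(c) ΔV_total = ΔV₁ + ΔV₂ = 9.38056 m/s ≈ 9.381 m/s

Final answer:
(a) ΔV₁ = 5.95 m/s
(b) ΔV₂ = 3.431 m/s
(c) ΔV_total = 9.381 m/s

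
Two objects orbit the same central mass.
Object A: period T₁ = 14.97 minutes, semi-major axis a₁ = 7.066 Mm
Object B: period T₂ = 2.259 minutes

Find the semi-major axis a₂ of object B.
T₁ = 14.97 minutes = 898.2 s
T₂ = 2.259 minutes = 135.54 s
a₁ = 7.066 Mm = 7.066 × 10^6 m
Kepler's third law: (T₂/T₁)² = (a₂/a₁)³  ⇒  a₂ = a₁ (T₂/T₁)^(2/3)
T₂/T₁ = 0.150902
(T₂/T₁)^(2/3) = 0.283441
a₂ = 7.066 × 10^6 m × 0.283441 = 2.0028 × 10^6 m ≈ 2.003 Mm

Final answer: a₂ = 2.003 Mm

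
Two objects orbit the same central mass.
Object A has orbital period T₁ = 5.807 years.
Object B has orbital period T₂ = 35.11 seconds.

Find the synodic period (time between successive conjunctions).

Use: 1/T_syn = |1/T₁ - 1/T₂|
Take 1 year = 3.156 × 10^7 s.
T₁ = 5.807 years = 1.83269 × 10^8 s
T₂ = 35.11 seconds
1/T₁ = 5.45646 × 10^-9 s⁻¹
1/T₂ = 0.0284819 s⁻¹
|1/T₁ − 1/T₂| = 0.0284819 s⁻¹
T_syn = 1 / |1/T₁ − 1/T₂| = 35.11 s ≈ 35.11 seconds

Final answer: T_syn = 35.11 seconds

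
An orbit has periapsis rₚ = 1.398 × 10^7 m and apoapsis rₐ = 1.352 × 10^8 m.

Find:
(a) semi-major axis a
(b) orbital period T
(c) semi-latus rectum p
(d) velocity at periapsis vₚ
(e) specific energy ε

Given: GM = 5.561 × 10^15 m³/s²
rₚ = 1.398 × 10^7 m
rₐ = 1.352 × 10^8 m
GM = 5.561 × 10^15 m³/s²
a = (rₚ + rₐ)/2 = 7.459 × 10^7 m
e = (rₐ − rₚ)/(rₐ + rₚ) = (1.2122 × 10^8) / (1.4918 × 10^8) = 0.812575
(a) a = 7.459 × 10^7 m ≈ 7.459 × 10^7 m
(b) a³ = 4.14994 × 10^23 m³;  T = 2π √(a³/GM) = 2π × 8638.62 s = 54278.1 s ≈ 15.08 hours
(c) 1 − e² = 0.339721;  p = a(1 − e²) = 7.459 × 10^7 × 0.339721 = 2.53398 × 10^7 m ≈ 2.534 × 10^7 m
(d) vₚ² = GM (2/rₚ − 1/a) = 5.561 × 10^15 × (1.43062 × 10^-7 − 1.34066 × 10^-8) = 7.21011 × 10^8 m²/s²;  vₚ = 26851.6 m/s ≈ 26.85 km/s
(e) 2a = 1.4918 × 10^8 m;  ε = −GM/(2a) = -3.72771 × 10^7 J/kg ≈ -37.28 MJ/kg

Final answer:
(a) semi-major axis a = 7.459 × 10^7 m
(b) orbital period T = 15.08 hours
(c) semi-latus rectum p = 2.534 × 10^7 m
(d) velocity at periapsis vₚ = 26.85 km/s
(e) specific energy ε = -37.28 MJ/kg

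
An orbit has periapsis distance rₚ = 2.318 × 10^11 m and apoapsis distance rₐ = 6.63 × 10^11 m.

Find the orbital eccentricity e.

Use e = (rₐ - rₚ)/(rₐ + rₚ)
rₚ = 2.318 × 10^11 m
rₐ = 6.63 × 10^11 m
rₐ − rₚ = 4.312 × 10^11 m
rₐ + rₚ = 8.948 × 10^11 m
e = (rₐ − rₚ)/(rₐ + rₚ) = 0.481895

Final answer: e = 0.4819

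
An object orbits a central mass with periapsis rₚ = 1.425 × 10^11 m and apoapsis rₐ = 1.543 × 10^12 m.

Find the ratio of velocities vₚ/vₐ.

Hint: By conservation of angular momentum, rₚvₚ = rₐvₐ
rₚ = 1.425 × 10^11 m
rₐ = 1.543 × 10^12 m
rₚvₚ = rₐvₐ  ⇒  vₚ/vₐ = rₐ/rₚ
vₚ/vₐ = (1.543 × 10^12) / (1.425 × 10^11) = 10.8281

Final answer: vₚ/vₐ = 10.83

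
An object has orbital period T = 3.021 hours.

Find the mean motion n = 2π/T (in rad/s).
T = 3.021 hours = 10875.6 s
n = 2π / 10875.6 s = 0.000577732 rad/s ≈ 0.0005777 rad/s

Final answer: n = 0.0005777 rad/s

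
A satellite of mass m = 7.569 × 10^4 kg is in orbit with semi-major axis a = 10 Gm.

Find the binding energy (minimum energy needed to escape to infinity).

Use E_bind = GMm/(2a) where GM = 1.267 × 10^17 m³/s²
a = 10 Gm = 1 × 10^10 m
GM = 1.267 × 10^17 m³/s²
m = 7.569 × 10^4 kg
GMm = 1.267 × 10^17 × 75690 = 9.58992 × 10^21 m³·kg/s²
2a = 2 × 10^10 m
E_bind = GMm/(2a) = 4.79496 × 10^11 J ≈ 479.5 GJ

Final answer: 479.5 GJ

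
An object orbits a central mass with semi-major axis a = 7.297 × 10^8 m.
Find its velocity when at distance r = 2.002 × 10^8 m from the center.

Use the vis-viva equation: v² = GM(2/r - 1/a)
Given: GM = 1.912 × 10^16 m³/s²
a = 7.297 × 10^8 m
r = 2.002 × 10^8 m
GM = 1.912 × 10^16 m³/s²
2/r − 1/a = 9.99001 × 10^-9 − 1.37043 × 10^-9 = 8.61958 × 10^-9 m⁻¹
v² = GM (2/r − 1/a) = 1.64806 × 10^8 m²/s²
v = 12837.7 m/s ≈ 12.84 km/s

Final answer: 12.84 km/s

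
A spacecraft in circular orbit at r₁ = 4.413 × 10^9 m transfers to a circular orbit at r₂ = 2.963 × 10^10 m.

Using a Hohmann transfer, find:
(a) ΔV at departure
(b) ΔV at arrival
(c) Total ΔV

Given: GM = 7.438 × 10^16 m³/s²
r₁ = 4.413 × 10^9 m
r₂ = 2.963 × 10^10 m
GM = 7.438 × 10^16 m³/s²
Transfer ellipse: a_t = (r₁ + r₂)/2 = 1.70215 × 10^10 m
Circular speed at r₁: v₁ = √(GM/r₁) = 4105.45 m/s
Transfer speed at r₁ (periapsis): v₁ₜ = √(GM(2/r₁ − 1/a_t)) = 5416.62 m/s
(a) ΔV₁ = v₁ₜ − v₁ = 1311.16 m/s ≈ 1.311 km/s
Circular speed at r₂: v₂ = √(GM/r₂) = 1584.39 m/s
Transfer speed at r₂ (apoapsis): v₂ₜ = √(GM(2/r₂ − 1/a_t)) = 806.734 m/s
(b) ΔV₂ = v₂ − v₂ₜ = 777.657 m/s ≈ 777.7 m/s
(c) ΔV_total = ΔV₁ + ΔV₂ = 2088.82 m/s ≈ 2.089 km/s

Final answer:
(a) ΔV₁ = 1.311 km/s
(b) ΔV₂ = 777.7 m/s
(c) ΔV_total = 2.089 km/s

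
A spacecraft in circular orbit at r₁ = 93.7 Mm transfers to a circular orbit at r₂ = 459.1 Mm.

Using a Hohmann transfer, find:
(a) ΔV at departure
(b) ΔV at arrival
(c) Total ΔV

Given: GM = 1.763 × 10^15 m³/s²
r₁ = 93.7 Mm = 9.37 × 10^7 m
r₂ = 459.1 Mm = 4.591 × 10^8 m
GM = 1.763 × 10^15 m³/s²
Transfer ellipse: a_t = (r₁ + r₂)/2 = 2.764 × 10^8 m
Circular speed at r₁: v₁ = √(GM/r₁) = 4337.67 m/s
Transfer speed at r₁ (periapsis): v₁ₜ = √(GM(2/r₁ − 1/a_t)) = 5590.38 m/s
(a) ΔV₁ = v₁ₜ − v₁ = 1252.71 m/s ≈ 1.253 km/s
Circular speed at r₂: v₂ = √(GM/r₂) = 1959.62 m/s
Transfer speed at r₂ (apoapsis): v₂ₜ = √(GM(2/r₂ − 1/a_t)) = 1140.97 m/s
(b) ΔV₂ = v₂ − v₂ₜ = 818.655 m/s ≈ 818.7 m/s
(c) ΔV_total = ΔV₁ + ΔV₂ = 2071.36 m/s ≈ 2.071 km/s

Final answer:
(a) ΔV₁ = 1.253 km/s
(b) ΔV₂ = 818.7 m/s
(c) ΔV_total = 2.071 km/s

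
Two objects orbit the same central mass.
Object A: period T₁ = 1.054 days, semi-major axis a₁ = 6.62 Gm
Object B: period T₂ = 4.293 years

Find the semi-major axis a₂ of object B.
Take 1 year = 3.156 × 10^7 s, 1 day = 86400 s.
T₁ = 1.054 days = 91065.6 s
T₂ = 4.293 years = 1.35487 × 10^8 s
a₁ = 6.62 Gm = 6.62 × 10^9 m
Kepler's third law: (T₂/T₁)² = (a₂/a₁)³  ⇒  a₂ = a₁ (T₂/T₁)^(2/3)
T₂/T₁ = 1487.8
(T₂/T₁)^(2/3) = 130.325
a₂ = 6.62 × 10^9 m × 130.325 = 8.62754 × 10^11 m ≈ 862.8 Gm

Final answer: a₂ = 862.8 Gm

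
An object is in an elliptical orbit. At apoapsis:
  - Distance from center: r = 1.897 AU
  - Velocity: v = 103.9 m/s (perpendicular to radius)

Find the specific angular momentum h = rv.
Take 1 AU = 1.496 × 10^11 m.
r = 1.897 AU = 2.83791 × 10^11 m
v = 103.9 m/s
h = rv = 2.83791 × 10^11 × 103.9 = 2.94859 × 10^13 m²/s ≈ 2.949 × 10^13 m²/s

Final answer: h = 2.949 × 10^13 m²/s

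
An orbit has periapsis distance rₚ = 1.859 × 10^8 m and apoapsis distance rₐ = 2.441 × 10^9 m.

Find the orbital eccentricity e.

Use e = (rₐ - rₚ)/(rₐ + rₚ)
rₚ = 1.859 × 10^8 m
rₐ = 2.441 × 10^9 m
rₐ − rₚ = 2.2551 × 10^9 m
rₐ + rₚ = 2.6269 × 10^9 m
e = (rₐ − rₚ)/(rₐ + rₚ) = 0.858464

Final answer: e = 0.8585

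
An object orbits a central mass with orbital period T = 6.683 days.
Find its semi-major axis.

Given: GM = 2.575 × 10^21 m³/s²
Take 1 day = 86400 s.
T = 6.683 days = 577411 s
GM = 2.575 × 10^21 m³/s²
Kepler's third law: a³ = GM T² / (4π²)
T² = 3.33404 × 10^11 s²
a³ = (2.575 × 10^21) × (3.33404 × 10^11) / (4π²) = 2.17464 × 10^31 m³
a = (a³)^(1/3) = 2.79123 × 10^10 m ≈ 27.91 Gm

Final answer: 27.91 Gm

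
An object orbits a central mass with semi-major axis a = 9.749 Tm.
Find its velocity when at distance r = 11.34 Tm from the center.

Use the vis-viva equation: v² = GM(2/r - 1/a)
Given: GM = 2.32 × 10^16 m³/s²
a = 9.749 Tm = 9.749 × 10^12 m
r = 11.34 Tm = 1.134 × 10^13 m
GM = 2.32 × 10^16 m³/s²
2/r − 1/a = 1.76367 × 10^-13 − 1.02575 × 10^-13 = 7.37922 × 10^-14 m⁻¹
v² = GM (2/r − 1/a) = 1711.98 m²/s²
v = 41.3761 m/s ≈ 41.38 m/s

Final answer: 41.38 m/s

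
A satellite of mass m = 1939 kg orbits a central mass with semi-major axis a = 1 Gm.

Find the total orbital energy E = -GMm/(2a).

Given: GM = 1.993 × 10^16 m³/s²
a = 1 Gm = 1 × 10^9 m
GM = 1.993 × 10^16 m³/s²
2a = 2 × 10^9 m
GMm = 1.993 × 10^16 × 1939 = 3.86443 × 10^19 m³·kg/s²
E = −GMm/(2a) = -1.93221 × 10^10 J ≈ -19.32 GJ

Final answer: -19.32 GJ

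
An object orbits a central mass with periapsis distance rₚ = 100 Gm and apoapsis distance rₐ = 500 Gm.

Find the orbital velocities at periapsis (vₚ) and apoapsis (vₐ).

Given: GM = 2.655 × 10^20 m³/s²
rₚ = 100 Gm = 1 × 10^11 m
rₐ = 500 Gm = 5 × 10^11 m
GM = 2.655 × 10^20 m³/s²
a = (rₚ + rₐ)/2 = 3 × 10^11 m
Vis-viva: v² = GM (2/r − 1/a)
vₚ² = 2.655 × 10^20 × (2 × 10^-11 − 3.33333 × 10^-12) = 4.425 × 10^9 m²/s²
vₚ = 66520.7 m/s ≈ 66.52 km/s
vₐ² = 2.655 × 10^20 × (4 × 10^-12 − 3.33333 × 10^-12) = 1.77 × 10^8 m²/s²
vₐ = 13304.1 m/s ≈ 13.3 km/s

Final answer: vₚ = 66.52 km/s, vₐ = 13.3 km/s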